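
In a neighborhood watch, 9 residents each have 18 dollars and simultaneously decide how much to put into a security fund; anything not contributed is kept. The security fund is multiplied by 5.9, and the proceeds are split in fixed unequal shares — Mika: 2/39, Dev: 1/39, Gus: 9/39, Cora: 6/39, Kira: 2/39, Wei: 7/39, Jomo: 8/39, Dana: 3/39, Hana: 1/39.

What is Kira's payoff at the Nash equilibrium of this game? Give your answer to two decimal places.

For player j, contributing a unit is worthwhile iff 5.9 × (j's share) ≥ 1, i.e. iff j's share is at least 0.1695.
The shares above 0.1695 belong to Gus, Wei and Jomo, contributing 18 each; the remaining 6 contribute 0. Total contributed: 54.
Kira keeps 18 and receives 5.9 × 54 × 2/39 = 16.34 from the security fund, for a payoff of 34.34.

34.34 dollars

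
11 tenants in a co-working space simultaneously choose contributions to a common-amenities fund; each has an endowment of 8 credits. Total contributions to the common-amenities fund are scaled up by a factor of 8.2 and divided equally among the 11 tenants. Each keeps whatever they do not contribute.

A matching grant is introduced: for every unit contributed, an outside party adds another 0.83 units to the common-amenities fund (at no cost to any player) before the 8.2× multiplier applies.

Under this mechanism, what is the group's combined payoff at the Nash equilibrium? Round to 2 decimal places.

1320.53 credits

The effective private return per unit is now 8.2 × 1.83 / 11 = 1.3642 > 1, so every player's dominant strategy flips to full contribution.
At the Nash equilibrium everyone contributes 8. Group total payoff = 8.2 × 1.83 × 88 = 1320.53.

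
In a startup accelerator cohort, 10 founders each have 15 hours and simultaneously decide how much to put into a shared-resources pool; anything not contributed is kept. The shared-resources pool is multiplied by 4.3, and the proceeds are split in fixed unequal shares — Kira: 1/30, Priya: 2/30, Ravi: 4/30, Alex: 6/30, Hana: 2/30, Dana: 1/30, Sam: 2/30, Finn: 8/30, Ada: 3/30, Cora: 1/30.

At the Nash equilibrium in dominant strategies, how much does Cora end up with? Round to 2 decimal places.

A player with share s gets back 4.3·s per unit contributed, so full contribution is dominant for anyone with s > 1/4.3 = 0.2326 and zero contribution is dominant for anyone below.
The only share above 0.2326 is Finn's 8/30, contributing 15; the remaining 9 contribute 0. Total contributed: 15.
Cora keeps 15 and receives 4.3 × 15 × 1/30 = 2.15 from the shared-resources pool, for a payoff of 17.15.

17.15 hours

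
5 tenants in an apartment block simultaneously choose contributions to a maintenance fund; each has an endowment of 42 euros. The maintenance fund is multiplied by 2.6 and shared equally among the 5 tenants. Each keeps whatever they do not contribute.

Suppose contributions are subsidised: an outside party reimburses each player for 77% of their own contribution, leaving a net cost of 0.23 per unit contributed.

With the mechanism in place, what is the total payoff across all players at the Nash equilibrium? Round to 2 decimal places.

707.70 euros

With the mechanism, a contributed unit returns (2.6/5) / 0.23 = 2.2609 per unit of net cost to the contributor — now above 1 — so contributing fully is weakly dominant for every player.
So the Nash equilibrium is full contribution by all 5; the group earns 5 × (42 × 0.77 + 2.6 × 42) = 707.70.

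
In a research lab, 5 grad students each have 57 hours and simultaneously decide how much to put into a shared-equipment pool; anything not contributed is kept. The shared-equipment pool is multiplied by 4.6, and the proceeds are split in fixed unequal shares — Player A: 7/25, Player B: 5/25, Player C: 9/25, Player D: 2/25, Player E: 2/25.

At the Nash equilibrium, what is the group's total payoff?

695.40 hours

For player j, contributing a unit is worthwhile iff 4.6 × (j's share) ≥ 1, i.e. iff j's share is at least 0.2174.
Player A and Player C are above the threshold, contributing 57 each; the remaining 3 contribute 0. Total contributed: 114.
The shared-equipment pool pays out 4.6 × 114 = 524.40 in total (split across the unequal shares, but the aggregate is all that matters for the group sum).
The 3 free-riders keep 57 each, adding 171. Group total = 171 + 524.40 = 695.40.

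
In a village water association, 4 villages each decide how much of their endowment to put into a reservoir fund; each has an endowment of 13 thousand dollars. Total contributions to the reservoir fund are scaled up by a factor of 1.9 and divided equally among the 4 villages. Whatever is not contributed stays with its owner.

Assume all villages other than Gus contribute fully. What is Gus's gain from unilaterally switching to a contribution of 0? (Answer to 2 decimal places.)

Switching from a contribution of 13 to 0 lets Gus keep an extra 13 thousand dollars, but lowers the reservoir fund by 13, which costs Gus their own share of that drop: 1.9/4 × 13 = 6.17.
Net gain = 13 − 6.17 = 6.83. The private return per contributed unit (0.4750) is below 1, so free-riding is indeed the best response regardless of what the others do.

6.83 thousand dollars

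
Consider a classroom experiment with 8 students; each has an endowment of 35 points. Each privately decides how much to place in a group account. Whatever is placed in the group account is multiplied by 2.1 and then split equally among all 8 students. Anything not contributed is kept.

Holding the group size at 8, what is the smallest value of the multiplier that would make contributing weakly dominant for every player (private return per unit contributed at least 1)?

A contributed unit returns (multiplier)/8 to its contributor.
This reaches 1 exactly when the multiplier is 8.

8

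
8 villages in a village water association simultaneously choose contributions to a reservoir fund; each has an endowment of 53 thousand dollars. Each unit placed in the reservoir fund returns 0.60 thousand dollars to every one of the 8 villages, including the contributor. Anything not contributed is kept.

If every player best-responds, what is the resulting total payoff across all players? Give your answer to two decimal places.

The private return per contributed unit is 0.60 < 1, so contributing 0 is dominant for every player. At the Nash equilibrium everyone keeps their 53, and the group total is 8 × 53 = 424.

424.00 thousand dollars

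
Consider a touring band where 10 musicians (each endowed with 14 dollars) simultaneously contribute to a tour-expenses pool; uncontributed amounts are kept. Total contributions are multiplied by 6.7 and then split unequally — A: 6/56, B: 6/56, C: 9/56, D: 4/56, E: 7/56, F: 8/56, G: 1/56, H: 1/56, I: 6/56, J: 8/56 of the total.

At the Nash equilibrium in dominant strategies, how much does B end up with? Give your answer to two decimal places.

24.05 dollars

Player j's private return per contributed unit is 6.7 × (j's share). Contributing is weakly dominant for j when that share is at least 1/6.7 = 0.1493, and contributing 0 is dominant otherwise.
The only share above 0.1493 is C's 9/56, contributing 14; the remaining 9 contribute 0. Total contributed: 14.
B keeps 14 and receives 6.7 × 14 × 6/56 = 10.05 from the tour-expenses pool, for a payoff of 24.05.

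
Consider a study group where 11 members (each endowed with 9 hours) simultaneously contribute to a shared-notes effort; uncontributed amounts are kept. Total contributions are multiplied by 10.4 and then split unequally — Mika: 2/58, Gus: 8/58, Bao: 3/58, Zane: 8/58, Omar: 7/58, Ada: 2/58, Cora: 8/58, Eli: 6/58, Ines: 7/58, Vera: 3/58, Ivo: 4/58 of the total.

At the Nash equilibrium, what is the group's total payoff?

606.60 hours

For player j, contributing a unit is worthwhile iff 10.4 × (j's share) ≥ 1, i.e. iff j's share is at least 0.0962.
Gus, Zane, Omar, Cora, Eli and Ines are above the threshold, contributing 9 each; the remaining 5 contribute 0. Total contributed: 54.
The shared-notes effort pays out 10.4 × 54 = 561.60 in total (split across the unequal shares, but the aggregate is all that matters for the group sum).
The 5 free-riders keep 9 each, adding 45. Group total = 45 + 561.60 = 606.60.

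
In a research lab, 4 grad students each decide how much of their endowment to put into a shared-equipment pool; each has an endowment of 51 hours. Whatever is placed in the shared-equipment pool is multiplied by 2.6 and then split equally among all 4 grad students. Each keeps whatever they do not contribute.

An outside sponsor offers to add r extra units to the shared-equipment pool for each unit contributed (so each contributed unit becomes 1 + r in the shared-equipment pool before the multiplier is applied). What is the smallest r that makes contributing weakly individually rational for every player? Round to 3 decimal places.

0.538

With matching at rate r, one contributed unit becomes (1 + r) in the shared-equipment pool and returns 2.6 × (1 + r) / 4 to the contributor.
Setting this equal to 1: 1 + r = 4/2.6 = 1.5385.
So the minimum matching rate is r = 1.5385 − 1 = 0.538.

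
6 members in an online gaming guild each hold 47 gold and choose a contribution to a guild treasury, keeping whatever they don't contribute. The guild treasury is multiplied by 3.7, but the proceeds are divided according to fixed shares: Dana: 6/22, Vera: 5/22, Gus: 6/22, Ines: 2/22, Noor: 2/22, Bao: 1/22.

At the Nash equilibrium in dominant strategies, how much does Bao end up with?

Player j's private return per contributed unit is 3.7 × (j's share). Contributing is weakly dominant for j when that share is at least 1/3.7 = 0.2703, and contributing 0 is dominant otherwise.
Dana and Gus are above the threshold, contributing 47 each; the remaining 4 contribute 0. Total contributed: 94.
Bao keeps 47 and receives 3.7 × 94 × 1/22 = 15.81 from the guild treasury, for a payoff of 62.81.

62.81 gold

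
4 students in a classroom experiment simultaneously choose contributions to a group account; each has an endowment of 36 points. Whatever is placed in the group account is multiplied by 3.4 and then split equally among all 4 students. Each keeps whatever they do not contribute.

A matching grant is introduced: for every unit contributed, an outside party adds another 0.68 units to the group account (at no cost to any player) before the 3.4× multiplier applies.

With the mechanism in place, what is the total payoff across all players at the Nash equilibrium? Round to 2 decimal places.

With the mechanism, a contributed unit returns 3.4 × 1.68 / 4 = 1.4280 per unit of net cost to the contributor — now above 1 — so contributing fully is weakly dominant for every player.
So the Nash equilibrium is full contribution by all 4; the group earns 3.4 × 1.68 × 144 = 822.53.

822.53 points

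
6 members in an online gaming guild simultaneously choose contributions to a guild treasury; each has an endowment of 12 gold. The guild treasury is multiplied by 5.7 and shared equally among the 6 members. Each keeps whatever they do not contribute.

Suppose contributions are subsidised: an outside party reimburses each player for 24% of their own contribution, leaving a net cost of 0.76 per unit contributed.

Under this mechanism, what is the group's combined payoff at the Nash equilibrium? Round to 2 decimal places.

427.68 gold

The effective private return per unit is now (5.7/6) / 0.76 = 1.2500 > 1, so every player's dominant strategy flips to full contribution.
At the Nash equilibrium everyone contributes 12. Group total payoff = 6 × (12 × 0.24 + 5.7 × 12) = 427.68.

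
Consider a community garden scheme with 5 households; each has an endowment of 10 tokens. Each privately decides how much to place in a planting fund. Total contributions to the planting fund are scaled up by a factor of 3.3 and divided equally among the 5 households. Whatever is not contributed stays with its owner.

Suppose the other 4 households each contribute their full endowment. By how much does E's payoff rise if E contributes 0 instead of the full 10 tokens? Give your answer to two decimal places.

3.40 tokens

Switching from a contribution of 10 to 0 lets E keep an extra 10 tokens, but lowers the planting fund by 10, which costs E their own share of that drop: 3.3/5 × 10 = 6.60.
Net gain = 10 − 6.60 = 3.40. The private return per contributed unit (0.6600) is below 1, so free-riding is indeed the best response regardless of what the others do.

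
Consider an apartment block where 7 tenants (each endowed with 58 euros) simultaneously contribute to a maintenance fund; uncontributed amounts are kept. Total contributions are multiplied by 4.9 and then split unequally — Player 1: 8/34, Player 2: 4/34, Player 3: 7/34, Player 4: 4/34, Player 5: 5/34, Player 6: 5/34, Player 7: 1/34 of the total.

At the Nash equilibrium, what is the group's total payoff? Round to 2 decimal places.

858.40 euros

For player j, contributing a unit is worthwhile iff 4.9 × (j's share) ≥ 1, i.e. iff j's share is at least 0.2041.
Player 1 and Player 3 are above the threshold, contributing 58 each; the remaining 5 contribute 0. Total contributed: 116.
The maintenance fund pays out 4.9 × 116 = 568.40 in total (split across the unequal shares, but the aggregate is all that matters for the group sum).
The 5 free-riders keep 58 each, adding 290. Group total = 290 + 568.40 = 858.40.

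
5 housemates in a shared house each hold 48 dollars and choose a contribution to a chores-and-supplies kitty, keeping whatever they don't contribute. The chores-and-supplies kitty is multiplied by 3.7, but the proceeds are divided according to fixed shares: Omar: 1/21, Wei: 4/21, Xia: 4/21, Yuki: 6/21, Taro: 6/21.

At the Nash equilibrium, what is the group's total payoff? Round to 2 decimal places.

For player j, contributing a unit is worthwhile iff 3.7 × (j's share) ≥ 1, i.e. iff j's share is at least 0.2703.
Yuki and Taro are above the threshold, contributing 48 each; the remaining 3 contribute 0. Total contributed: 96.
The chores-and-supplies kitty pays out 3.7 × 96 = 355.20 in total (split across the unequal shares, but the aggregate is all that matters for the group sum).
The 3 free-riders keep 48 each, adding 144. Group total = 144 + 355.20 = 499.20.

499.20 dollars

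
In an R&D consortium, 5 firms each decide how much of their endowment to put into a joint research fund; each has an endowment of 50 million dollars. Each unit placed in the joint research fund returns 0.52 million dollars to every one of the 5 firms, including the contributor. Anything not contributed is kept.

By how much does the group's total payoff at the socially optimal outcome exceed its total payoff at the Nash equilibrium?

400.00 million dollars

The private return per contributed unit is 0.52 < 1, so contributing 0 is dominant for every player. At the Nash equilibrium everyone keeps their 50, and the group total is 5 × 50 = 250.
Each contributed unit returns 2.600 to the group as a whole (0.52 to each of 5 players), which exceeds 1, so the social optimum is full contribution: group total = 2.600 × 250 = 650.00.
Efficiency loss = 650.00 − 250 = 400.00.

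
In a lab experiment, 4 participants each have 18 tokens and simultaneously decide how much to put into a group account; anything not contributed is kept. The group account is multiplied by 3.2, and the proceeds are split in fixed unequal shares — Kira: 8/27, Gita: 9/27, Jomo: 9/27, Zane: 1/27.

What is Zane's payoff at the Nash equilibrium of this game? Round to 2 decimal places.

Each unit j contributes comes back to j as 3.2 × (j's share), so j prefers to contribute only if that share exceeds 1/3.2 = 0.3125; otherwise keeping the unit dominates.
The shares above 0.3125 belong to Gita and Jomo, contributing 18 each; the remaining 2 contribute 0. Total contributed: 36.
Zane keeps 18 and receives 3.2 × 36 × 1/27 = 4.27 from the group account, for a payoff of 22.27.

22.27 tokens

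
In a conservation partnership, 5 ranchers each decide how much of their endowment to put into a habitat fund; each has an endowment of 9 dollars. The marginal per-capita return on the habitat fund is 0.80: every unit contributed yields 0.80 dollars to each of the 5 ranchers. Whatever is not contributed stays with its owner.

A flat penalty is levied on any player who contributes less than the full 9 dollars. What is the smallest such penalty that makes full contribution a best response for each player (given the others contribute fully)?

Given the others contribute fully, the best deviation is to contribute 0 (any partial contribution still incurs the fine and gives up units whose private return 0.80 is below 1).
Deviating from 9 to 0 saves 9 dollars but forfeits the deviator's share of the drop in the habitat fund: 0.80 × 9 = 7.20.
So the deviation gain is 9 − 7.20 = 1.80, and the fine must be at least 1.80 dollars to wipe it out.

1.80 dollars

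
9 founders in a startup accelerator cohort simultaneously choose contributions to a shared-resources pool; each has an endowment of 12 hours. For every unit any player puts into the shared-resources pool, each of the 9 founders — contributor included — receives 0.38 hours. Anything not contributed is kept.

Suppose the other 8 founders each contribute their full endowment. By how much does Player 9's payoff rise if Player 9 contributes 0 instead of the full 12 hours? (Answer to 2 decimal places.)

7.44 hours

Switching from a contribution of 12 to 0 lets Player 9 keep an extra 12 hours, but lowers the shared-resources pool by 12, which costs Player 9 their own share of that drop: 0.38 × 12 = 4.56.
Net gain = 12 − 4.56 = 7.44. The private return per contributed unit (0.38) is below 1, so free-riding is indeed the best response regardless of what the others do.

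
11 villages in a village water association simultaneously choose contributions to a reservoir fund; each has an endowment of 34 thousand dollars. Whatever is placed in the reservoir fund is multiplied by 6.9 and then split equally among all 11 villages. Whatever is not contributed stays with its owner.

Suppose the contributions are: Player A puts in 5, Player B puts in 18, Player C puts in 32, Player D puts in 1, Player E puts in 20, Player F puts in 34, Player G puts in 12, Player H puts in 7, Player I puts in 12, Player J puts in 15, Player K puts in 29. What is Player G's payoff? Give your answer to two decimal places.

138.05 thousand dollars

Total contributed: 5 + 18 + 32 + 1 + 20 + 34 + 12 + 7 + 12 + 15 + 29 = 185.
Each receives 6.9 × 185 / 11 = 116.05 from the reservoir fund.
Player G keeps 34 − 12 = 22, so Player G's payoff is 22 + 116.05 = 138.05.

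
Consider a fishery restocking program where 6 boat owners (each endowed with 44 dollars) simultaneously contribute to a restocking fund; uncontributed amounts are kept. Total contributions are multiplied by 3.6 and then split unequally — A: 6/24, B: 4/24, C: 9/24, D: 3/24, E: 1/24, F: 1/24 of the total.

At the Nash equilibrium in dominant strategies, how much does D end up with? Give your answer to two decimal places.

63.80 dollars

Each unit j contributes comes back to j as 3.6 × (j's share), so j prefers to contribute only if that share exceeds 1/3.6 = 0.2778; otherwise keeping the unit dominates.
The only share above 0.2778 is C's 9/24, contributing 44; the remaining 5 contribute 0. Total contributed: 44.
D keeps 44 and receives 3.6 × 44 × 3/24 = 19.80 from the restocking fund, for a payoff of 63.80.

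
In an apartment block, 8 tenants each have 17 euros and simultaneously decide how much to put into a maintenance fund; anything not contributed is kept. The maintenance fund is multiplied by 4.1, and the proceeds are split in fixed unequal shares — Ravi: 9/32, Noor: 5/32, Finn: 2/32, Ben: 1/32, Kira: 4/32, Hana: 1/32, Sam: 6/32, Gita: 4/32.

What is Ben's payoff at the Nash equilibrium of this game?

Player j's private return per contributed unit is 4.1 × (j's share). Contributing is weakly dominant for j when that share is at least 1/4.1 = 0.2439, and contributing 0 is dominant otherwise.
Only Ravi (9/32) clears that bar, contributing 17; the remaining 7 contribute 0. Total contributed: 17.
Ben keeps 17 and receives 4.1 × 17 × 1/32 = 2.18 from the maintenance fund, for a payoff of 19.18.

19.18 euros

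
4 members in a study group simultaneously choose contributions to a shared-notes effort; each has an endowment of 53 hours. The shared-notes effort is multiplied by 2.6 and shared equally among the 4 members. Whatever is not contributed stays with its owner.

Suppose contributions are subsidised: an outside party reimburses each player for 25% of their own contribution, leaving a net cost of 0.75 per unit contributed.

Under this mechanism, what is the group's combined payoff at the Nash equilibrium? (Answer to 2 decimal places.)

Even with the mechanism, each unit contributed returns only (2.6/4) / 0.75 = 0.8667 per unit of net cost, so contributing nothing is still dominant.
At the Nash equilibrium no one contributes; group total payoff = 4 × 53 = 212.

212.00 hours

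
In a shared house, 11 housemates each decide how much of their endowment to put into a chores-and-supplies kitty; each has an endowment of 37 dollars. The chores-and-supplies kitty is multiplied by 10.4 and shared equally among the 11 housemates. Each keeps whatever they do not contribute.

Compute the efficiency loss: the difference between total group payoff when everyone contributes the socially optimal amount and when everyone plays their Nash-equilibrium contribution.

Each contributed unit returns 10.4/11 = 0.9455 to its contributor — below 1 — so contributing 0 is dominant for every player. At the Nash equilibrium everyone keeps their 37, and the group total is 11 × 37 = 407.
Each contributed unit returns 10.400 to the group as a whole (0.9455 to each of 11 players), which exceeds 1, so the social optimum is full contribution: group total = 10.400 × 407 = 4232.80.
Efficiency loss = 4232.80 − 407 = 3825.80.

3825.80 dollars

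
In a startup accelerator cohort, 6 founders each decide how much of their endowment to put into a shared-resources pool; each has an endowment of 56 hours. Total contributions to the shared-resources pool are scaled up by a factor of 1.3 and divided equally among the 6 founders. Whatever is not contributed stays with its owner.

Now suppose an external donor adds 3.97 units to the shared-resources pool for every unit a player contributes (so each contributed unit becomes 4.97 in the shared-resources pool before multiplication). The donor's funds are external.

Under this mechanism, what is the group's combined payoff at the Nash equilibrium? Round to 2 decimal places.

With the mechanism, a contributed unit returns 1.3 × 4.97 / 6 = 1.0768 per unit of net cost to the contributor — now above 1 — so contributing fully is weakly dominant for every player.
At the Nash equilibrium everyone contributes 56. Group total payoff = 1.3 × 4.97 × 336 = 2170.90.

2170.90 hours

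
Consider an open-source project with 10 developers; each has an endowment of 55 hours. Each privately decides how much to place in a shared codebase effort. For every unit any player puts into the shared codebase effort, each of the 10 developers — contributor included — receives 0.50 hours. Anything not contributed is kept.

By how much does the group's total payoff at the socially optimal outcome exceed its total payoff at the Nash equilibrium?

The private return per contributed unit is 0.50 < 1, so contributing 0 is dominant for every player. At the Nash equilibrium everyone keeps their 55, and the group total is 10 × 55 = 550.
Each contributed unit returns 5.000 to the group as a whole (0.50 to each of 10 players), which exceeds 1, so the social optimum is full contribution: group total = 5.000 × 550 = 2750.00.
Efficiency loss = 2750.00 − 550 = 2200.00.

2200.00 hours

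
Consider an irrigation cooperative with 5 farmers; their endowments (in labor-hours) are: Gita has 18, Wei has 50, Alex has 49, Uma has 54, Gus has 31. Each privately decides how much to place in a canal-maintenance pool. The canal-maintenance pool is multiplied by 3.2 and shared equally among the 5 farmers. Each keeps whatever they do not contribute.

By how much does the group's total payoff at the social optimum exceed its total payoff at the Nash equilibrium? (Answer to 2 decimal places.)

The private return per contributed unit is 3.2/5 = 0.6400 < 1 for every player regardless of endowment, so the Nash equilibrium is zero contribution and the group total is Σ E_j = 18 + 50 + 49 + 54 + 31 = 202.
Each contributed unit returns 3.200 to the group, so the social optimum is full contribution by everyone: group total = 3.200 × 202 = 646.40.
Efficiency loss = (3.200 − 1) × 202 = 444.40.

444.40 labor-hours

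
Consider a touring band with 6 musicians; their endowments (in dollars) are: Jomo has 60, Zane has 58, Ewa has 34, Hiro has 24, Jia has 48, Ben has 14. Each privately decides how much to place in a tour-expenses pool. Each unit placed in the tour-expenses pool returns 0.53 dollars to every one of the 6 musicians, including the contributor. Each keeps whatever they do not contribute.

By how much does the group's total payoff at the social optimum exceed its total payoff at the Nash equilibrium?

The private return per contributed unit is 0.53 < 1 for everyone, so the Nash equilibrium is zero contribution and the group total is Σ E_j = 60 + 58 + 34 + 24 + 48 + 14 = 238.
Each contributed unit returns 3.180 to the group, so the social optimum is full contribution by everyone: group total = 3.180 × 238 = 756.84.
Efficiency loss = (3.180 − 1) × 238 = 518.84.

518.84 dollars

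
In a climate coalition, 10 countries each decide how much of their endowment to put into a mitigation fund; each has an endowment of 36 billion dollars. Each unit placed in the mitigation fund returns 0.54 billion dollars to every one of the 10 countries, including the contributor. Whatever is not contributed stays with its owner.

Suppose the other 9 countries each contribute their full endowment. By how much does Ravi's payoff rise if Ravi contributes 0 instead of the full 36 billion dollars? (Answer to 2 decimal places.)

Switching from a contribution of 36 to 0 lets Ravi keep an extra 36 billion dollars, but lowers the mitigation fund by 36, which costs Ravi their own share of that drop: 0.54 × 36 = 19.44.
Net gain = 36 − 19.44 = 16.56. The private return per contributed unit (0.54) is below 1, so free-riding is indeed the best response regardless of what the others do.

16.56 billion dollars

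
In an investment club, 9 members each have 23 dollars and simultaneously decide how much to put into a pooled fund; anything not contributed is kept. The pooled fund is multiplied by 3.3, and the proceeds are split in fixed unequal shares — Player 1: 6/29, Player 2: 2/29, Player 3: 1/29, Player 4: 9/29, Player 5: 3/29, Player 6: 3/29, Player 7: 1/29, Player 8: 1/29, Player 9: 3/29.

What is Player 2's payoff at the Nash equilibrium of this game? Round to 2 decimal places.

28.23 dollars

Player j's private return per contributed unit is 3.3 × (j's share). Contributing is weakly dominant for j when that share is at least 1/3.3 = 0.3030, and contributing 0 is dominant otherwise.
Player 4 alone (share 9/29) is above the threshold, contributing 23; the remaining 8 contribute 0. Total contributed: 23.
Player 2 keeps 23 and receives 3.3 × 23 × 2/29 = 5.23 from the pooled fund, for a payoff of 28.23.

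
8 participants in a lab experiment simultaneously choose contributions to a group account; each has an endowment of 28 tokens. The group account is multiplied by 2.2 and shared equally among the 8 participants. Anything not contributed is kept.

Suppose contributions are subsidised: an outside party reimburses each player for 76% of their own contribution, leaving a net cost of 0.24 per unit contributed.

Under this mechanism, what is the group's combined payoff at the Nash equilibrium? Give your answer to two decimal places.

With the mechanism, a contributed unit returns (2.2/8) / 0.24 = 1.1458 per unit of net cost to the contributor — now above 1 — so contributing fully is weakly dominant for every player.
So the Nash equilibrium is full contribution by all 8; the group earns 8 × (28 × 0.76 + 2.2 × 28) = 663.04.

663.04 tokens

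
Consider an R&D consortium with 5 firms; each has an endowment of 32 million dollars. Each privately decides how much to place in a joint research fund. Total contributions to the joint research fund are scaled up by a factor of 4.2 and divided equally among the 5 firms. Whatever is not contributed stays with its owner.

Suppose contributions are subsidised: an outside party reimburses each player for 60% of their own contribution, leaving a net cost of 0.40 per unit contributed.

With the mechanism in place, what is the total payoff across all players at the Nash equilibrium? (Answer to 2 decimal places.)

768.00 million dollars

With the mechanism, a contributed unit returns (4.2/5) / 0.40 = 2.1000 per unit of net cost to the contributor — now above 1 — so contributing fully is weakly dominant for every player.
So the Nash equilibrium is full contribution by all 5; the group earns 5 × (32 × 0.60 + 4.2 × 32) = 768.00.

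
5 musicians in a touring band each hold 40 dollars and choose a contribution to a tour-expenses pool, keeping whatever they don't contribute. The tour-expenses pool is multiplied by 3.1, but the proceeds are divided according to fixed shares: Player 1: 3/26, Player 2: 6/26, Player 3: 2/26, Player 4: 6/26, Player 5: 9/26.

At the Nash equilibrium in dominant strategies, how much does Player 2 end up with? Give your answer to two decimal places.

For player j, contributing a unit is worthwhile iff 3.1 × (j's share) ≥ 1, i.e. iff j's share is at least 0.3226.
Player 5 alone (share 9/26) is above the threshold, contributing 40; the remaining 4 contribute 0. Total contributed: 40.
Player 2 keeps 40 and receives 3.1 × 40 × 6/26 = 28.62 from the tour-expenses pool, for a payoff of 68.62.

68.62 dollars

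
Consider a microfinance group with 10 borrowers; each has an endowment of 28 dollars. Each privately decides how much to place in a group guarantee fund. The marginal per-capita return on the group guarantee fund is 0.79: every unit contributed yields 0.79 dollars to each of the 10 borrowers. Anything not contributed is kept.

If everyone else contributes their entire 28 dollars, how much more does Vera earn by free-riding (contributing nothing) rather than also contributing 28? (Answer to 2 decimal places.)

5.88 dollars

Switching from a contribution of 28 to 0 lets Vera keep an extra 28 dollars, but lowers the group guarantee fund by 28, which costs Vera their own share of that drop: 0.79 × 28 = 22.12.
Net gain = 28 − 22.12 = 5.88. The private return per contributed unit (0.79) is below 1, so free-riding is indeed the best response regardless of what the others do.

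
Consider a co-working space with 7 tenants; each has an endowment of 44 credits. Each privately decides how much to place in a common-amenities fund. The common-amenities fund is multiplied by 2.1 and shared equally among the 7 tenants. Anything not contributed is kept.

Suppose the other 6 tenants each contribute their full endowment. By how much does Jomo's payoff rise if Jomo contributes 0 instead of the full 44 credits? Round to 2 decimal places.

Switching from a contribution of 44 to 0 lets Jomo keep an extra 44 credits, but lowers the common-amenities fund by 44, which costs Jomo their own share of that drop: 2.1/7 × 44 = 13.20.
Net gain = 44 − 13.20 = 30.80. The private return per contributed unit (0.3000) is below 1, so free-riding is indeed the best response regardless of what the others do.

30.80 credits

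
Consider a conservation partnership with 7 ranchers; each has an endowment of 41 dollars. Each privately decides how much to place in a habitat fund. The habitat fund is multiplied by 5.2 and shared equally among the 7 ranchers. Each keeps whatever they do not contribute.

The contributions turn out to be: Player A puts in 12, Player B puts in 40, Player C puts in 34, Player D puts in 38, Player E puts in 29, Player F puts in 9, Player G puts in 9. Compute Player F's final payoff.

Total contributed: 12 + 40 + 34 + 38 + 29 + 9 + 9 = 171.
Each receives 5.2 × 171 / 7 = 127.03 from the habitat fund.
Player F keeps 41 − 9 = 32, so Player F's payoff is 32 + 127.03 = 159.03.

159.03 dollars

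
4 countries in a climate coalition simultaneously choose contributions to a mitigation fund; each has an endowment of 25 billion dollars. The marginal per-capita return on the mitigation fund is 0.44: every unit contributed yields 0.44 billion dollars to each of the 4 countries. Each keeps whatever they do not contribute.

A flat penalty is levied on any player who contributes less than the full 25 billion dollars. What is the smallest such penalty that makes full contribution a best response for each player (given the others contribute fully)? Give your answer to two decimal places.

14.00 billion dollars

Given the others contribute fully, the best deviation is to contribute 0 (any partial contribution still incurs the fine and gives up units whose private return 0.44 is below 1).
Deviating from 25 to 0 saves 25 billion dollars but forfeits the deviator's share of the drop in the mitigation fund: 0.44 × 25 = 11.00.
So the deviation gain is 25 − 11.00 = 14.00, and the fine must be at least 14.00 billion dollars to wipe it out.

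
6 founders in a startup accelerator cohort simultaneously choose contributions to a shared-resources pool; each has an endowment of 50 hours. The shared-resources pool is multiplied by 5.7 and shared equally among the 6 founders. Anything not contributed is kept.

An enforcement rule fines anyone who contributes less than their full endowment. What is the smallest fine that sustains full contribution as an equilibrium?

Given the others contribute fully, the best deviation is to contribute 0 (any partial contribution still incurs the fine and gives up units whose private return 0.9500 is below 1).
Deviating from 50 to 0 saves 50 hours but forfeits the deviator's share of the drop in the shared-resources pool: 5.7/6 × 50 = 47.50.
So the deviation gain is 50 − 47.50 = 2.50, and the fine must be at least 2.50 hours to wipe it out.

2.50 hours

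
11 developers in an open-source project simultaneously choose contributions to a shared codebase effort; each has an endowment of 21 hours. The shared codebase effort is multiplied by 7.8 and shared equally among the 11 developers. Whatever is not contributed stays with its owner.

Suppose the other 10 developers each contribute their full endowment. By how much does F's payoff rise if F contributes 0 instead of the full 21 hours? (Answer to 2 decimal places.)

Switching from a contribution of 21 to 0 lets F keep an extra 21 hours, but lowers the shared codebase effort by 21, which costs F their own share of that drop: 7.8/11 × 21 = 14.89.
Net gain = 21 − 14.89 = 6.11. The private return per contributed unit (0.7091) is below 1, so free-riding is indeed the best response regardless of what the others do.

6.11 hours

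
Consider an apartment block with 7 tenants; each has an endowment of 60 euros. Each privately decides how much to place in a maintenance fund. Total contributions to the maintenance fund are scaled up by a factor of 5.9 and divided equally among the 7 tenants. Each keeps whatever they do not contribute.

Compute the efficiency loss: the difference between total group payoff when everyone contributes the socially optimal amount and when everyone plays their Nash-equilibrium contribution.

2058.00 euros

Each contributed unit returns 5.9/7 = 0.8429 to its contributor — below 1 — so contributing 0 is dominant for every player. At the Nash equilibrium everyone keeps their 60, and the group total is 7 × 60 = 420.
Each contributed unit returns 5.900 to the group as a whole (0.8429 to each of 7 players), which exceeds 1, so the social optimum is full contribution: group total = 5.900 × 420 = 2478.00.
Efficiency loss = 2478.00 − 420 = 2058.00.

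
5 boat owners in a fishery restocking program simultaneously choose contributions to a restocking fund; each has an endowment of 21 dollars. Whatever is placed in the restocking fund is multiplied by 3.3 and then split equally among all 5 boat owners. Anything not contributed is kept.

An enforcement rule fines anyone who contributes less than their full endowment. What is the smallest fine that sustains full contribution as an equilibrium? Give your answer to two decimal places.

Given the others contribute fully, the best deviation is to contribute 0 (any partial contribution still incurs the fine and gives up units whose private return 0.6600 is below 1).
Deviating from 21 to 0 saves 21 dollars but forfeits the deviator's share of the drop in the restocking fund: 3.3/5 × 21 = 13.86.
So the deviation gain is 21 − 13.86 = 7.14, and the fine must be at least 7.14 dollars to wipe it out.

7.14 dollars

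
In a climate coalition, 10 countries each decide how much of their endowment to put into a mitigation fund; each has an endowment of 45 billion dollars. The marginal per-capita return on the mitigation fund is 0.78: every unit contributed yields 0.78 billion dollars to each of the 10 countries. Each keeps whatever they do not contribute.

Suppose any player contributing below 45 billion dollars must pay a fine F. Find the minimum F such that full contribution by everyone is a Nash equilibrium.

9.90 billion dollars

Given the others contribute fully, the best deviation is to contribute 0 (any partial contribution still incurs the fine and gives up units whose private return 0.78 is below 1).
Deviating from 45 to 0 saves 45 billion dollars but forfeits the deviator's share of the drop in the mitigation fund: 0.78 × 45 = 35.10.
So the deviation gain is 45 − 35.10 = 9.90, and the fine must be at least 9.90 billion dollars to wipe it out.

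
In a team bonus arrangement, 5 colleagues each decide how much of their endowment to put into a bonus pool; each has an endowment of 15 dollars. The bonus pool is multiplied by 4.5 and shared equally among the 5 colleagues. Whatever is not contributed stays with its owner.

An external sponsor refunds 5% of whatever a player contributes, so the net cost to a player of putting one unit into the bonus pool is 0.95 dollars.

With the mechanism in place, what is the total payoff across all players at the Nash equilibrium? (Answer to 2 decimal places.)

Even with the mechanism, each unit contributed returns only (4.5/5) / 0.95 = 0.9474 per unit of net cost, so contributing nothing is still dominant.
At the Nash equilibrium no one contributes; group total payoff = 5 × 15 = 75.

75.00 dollars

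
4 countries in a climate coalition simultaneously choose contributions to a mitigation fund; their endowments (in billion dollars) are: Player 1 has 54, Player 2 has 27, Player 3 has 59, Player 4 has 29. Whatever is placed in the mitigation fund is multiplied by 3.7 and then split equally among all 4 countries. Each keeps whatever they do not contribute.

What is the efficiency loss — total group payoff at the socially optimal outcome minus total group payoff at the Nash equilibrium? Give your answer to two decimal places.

456.30 billion dollars

The private return per contributed unit is 3.7/4 = 0.9250 < 1 for every player regardless of endowment, so the Nash equilibrium is zero contribution and the group total is Σ E_j = 54 + 27 + 59 + 29 = 169.
Each contributed unit returns 3.700 to the group, so the social optimum is full contribution by everyone: group total = 3.700 × 169 = 625.30.
Efficiency loss = (3.700 − 1) × 169 = 456.30.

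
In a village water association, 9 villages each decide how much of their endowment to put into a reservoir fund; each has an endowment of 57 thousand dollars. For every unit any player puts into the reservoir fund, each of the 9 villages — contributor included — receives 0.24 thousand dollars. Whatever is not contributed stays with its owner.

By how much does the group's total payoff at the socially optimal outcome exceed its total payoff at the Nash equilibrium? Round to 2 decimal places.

595.08 thousand dollars

The private return per contributed unit is 0.24 < 1, so contributing 0 is dominant for every player. At the Nash equilibrium everyone keeps their 57, and the group total is 9 × 57 = 513.
Each contributed unit returns 2.160 to the group as a whole (0.24 to each of 9 players), which exceeds 1, so the social optimum is full contribution: group total = 2.160 × 513 = 1108.08.
Efficiency loss = 1108.08 − 513 = 595.08.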